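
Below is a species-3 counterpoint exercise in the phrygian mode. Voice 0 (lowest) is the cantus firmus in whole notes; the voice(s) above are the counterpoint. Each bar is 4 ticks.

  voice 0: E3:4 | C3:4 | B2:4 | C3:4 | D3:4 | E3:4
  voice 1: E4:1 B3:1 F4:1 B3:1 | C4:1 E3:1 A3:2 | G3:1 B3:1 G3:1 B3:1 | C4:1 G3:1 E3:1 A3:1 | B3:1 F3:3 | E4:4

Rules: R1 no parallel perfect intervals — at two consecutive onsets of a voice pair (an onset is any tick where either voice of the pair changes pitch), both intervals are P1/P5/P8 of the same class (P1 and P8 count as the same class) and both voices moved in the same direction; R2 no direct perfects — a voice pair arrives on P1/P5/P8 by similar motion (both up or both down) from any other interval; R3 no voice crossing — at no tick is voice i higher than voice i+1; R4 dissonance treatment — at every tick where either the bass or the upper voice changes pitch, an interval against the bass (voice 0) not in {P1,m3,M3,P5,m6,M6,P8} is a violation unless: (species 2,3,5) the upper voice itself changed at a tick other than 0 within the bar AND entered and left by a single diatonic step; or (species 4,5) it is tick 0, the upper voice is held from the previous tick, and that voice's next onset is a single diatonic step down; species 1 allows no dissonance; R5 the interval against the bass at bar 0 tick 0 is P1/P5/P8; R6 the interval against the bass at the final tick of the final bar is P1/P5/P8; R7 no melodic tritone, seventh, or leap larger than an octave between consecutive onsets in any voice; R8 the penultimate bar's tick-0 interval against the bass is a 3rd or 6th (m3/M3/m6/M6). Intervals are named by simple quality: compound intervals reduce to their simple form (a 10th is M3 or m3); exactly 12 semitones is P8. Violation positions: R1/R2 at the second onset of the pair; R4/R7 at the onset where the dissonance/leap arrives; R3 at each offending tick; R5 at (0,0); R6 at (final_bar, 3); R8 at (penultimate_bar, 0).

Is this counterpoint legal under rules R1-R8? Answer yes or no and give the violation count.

bar 0: v0=E3 v1=E4 (P8)
bar 1: v0=C3 v1=C4 (P8)
bar 2: v0=B2 v1=G3 (m6)
bar 3: v0=C3 v1=C4 (P8)
bar 4: v0=D3 v1=B3 (M6)
bar 5: v0=E3 v1=E4 (P8)
  R4 @ bar0.2: E3/F4 m2 untreated
  R7 @ bar0.2: B3->F4 leap 6st
  R7 @ bar0.3: F4->B3 leap 6st
  R1 @ bar3.0: B2/B3 P8 -> C3/C4 P8 similar
  R7 @ bar4.1: B3->F3 leap 6st
  R2 @ bar5.0: D3/F3 m3 -> E3/E4 P8 similar
  R7 @ bar5.0: F3->E4 leap 11st

No (7 violations)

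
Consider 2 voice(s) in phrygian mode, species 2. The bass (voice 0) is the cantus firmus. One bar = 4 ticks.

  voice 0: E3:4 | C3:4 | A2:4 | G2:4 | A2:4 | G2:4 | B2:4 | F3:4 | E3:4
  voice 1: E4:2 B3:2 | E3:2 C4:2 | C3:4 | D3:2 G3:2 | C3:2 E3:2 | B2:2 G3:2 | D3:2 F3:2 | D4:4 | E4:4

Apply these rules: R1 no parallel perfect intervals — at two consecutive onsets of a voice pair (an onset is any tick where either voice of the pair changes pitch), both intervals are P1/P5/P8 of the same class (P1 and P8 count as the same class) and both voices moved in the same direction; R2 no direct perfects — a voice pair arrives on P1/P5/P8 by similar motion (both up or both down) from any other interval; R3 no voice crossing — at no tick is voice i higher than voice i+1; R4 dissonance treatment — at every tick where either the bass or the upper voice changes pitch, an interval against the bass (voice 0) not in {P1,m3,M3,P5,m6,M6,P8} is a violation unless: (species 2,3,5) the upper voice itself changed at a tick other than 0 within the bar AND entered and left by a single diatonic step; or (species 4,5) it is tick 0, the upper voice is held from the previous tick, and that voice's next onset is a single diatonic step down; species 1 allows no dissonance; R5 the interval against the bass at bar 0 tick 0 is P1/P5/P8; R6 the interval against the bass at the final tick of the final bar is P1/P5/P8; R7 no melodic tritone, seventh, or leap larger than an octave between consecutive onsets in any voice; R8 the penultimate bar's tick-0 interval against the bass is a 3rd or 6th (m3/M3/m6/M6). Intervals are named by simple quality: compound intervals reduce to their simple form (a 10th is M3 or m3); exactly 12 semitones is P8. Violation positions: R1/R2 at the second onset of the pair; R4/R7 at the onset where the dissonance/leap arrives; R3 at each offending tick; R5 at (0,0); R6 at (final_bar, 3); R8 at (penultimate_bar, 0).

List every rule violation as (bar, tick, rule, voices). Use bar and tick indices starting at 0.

bar 0: v0=E3 v1=E4 downbeat P8
bar 1: v0=C3 v1=E3 downbeat M3
bar 2: v0=A2 v1=C3 downbeat m3
bar 3: v0=G2 v1=D3 downbeat P5
bar 4: v0=A2 v1=C3 downbeat m3
bar 5: v0=G2 v1=B2 downbeat M3
bar 6: v0=B2 v1=D3 downbeat m3
bar 7: v0=F3 v1=D4 downbeat M6
bar 8: v0=E3 v1=E4 downbeat P8
  -> R4 @ bar 6 tick 2 v(0, 1): B2/F3 TT untreated
  -> R7 @ bar 7 tick 0 v(0,): B2->F3 leap 6st

(6, 2, R4, (0, 1))
(7, 0, R7, (0,))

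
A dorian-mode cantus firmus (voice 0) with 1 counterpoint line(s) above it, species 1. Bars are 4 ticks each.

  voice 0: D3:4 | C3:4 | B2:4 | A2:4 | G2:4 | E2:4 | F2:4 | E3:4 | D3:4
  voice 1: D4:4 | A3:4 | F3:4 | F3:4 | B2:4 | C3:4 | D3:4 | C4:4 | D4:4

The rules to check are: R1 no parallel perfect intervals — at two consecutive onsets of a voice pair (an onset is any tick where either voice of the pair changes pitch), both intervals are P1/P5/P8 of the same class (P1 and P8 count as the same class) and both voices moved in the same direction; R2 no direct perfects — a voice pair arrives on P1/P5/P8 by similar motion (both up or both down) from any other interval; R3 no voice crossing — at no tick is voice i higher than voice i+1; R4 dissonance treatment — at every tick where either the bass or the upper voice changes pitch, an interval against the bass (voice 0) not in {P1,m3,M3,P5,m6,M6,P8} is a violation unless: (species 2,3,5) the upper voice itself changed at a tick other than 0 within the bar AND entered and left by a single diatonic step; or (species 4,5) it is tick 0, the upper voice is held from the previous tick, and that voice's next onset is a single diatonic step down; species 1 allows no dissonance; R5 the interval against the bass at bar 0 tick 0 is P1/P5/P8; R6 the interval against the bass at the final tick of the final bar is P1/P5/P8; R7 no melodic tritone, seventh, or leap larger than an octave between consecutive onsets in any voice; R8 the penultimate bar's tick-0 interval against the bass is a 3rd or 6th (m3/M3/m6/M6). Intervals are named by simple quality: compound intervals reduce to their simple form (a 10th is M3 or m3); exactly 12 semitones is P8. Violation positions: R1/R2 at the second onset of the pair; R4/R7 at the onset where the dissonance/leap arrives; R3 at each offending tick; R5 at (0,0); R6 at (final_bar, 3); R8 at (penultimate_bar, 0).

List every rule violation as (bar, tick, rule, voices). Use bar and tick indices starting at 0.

bar 0: v0=D3 v1=D4 downbeat P8
bar 1: v0=C3 v1=A3 downbeat M6
bar 2: v0=B2 v1=F3 downbeat TT
bar 3: v0=A2 v1=F3 downbeat m6
bar 4: v0=G2 v1=B2 downbeat M3
bar 5: v0=E2 v1=C3 downbeat m6
bar 6: v0=F2 v1=D3 downbeat M6
bar 7: v0=E3 v1=C4 downbeat m6
bar 8: v0=D3 v1=D4 downbeat P8
  -> R4 @ bar 2 tick 0 v(0, 1): B2/F3 TT untreated
  -> R7 @ bar 4 tick 0 v(1,): F3->B2 leap 6st
  -> R7 @ bar 7 tick 0 v(0,): F2->E3 leap 11st
  -> R7 @ bar 7 tick 0 v(1,): D3->C4 leap 10st

(2, 0, R4, (0, 1))
(4, 0, R7, (1,))
(7, 0, R7, (0,))
(7, 0, R7, (1,))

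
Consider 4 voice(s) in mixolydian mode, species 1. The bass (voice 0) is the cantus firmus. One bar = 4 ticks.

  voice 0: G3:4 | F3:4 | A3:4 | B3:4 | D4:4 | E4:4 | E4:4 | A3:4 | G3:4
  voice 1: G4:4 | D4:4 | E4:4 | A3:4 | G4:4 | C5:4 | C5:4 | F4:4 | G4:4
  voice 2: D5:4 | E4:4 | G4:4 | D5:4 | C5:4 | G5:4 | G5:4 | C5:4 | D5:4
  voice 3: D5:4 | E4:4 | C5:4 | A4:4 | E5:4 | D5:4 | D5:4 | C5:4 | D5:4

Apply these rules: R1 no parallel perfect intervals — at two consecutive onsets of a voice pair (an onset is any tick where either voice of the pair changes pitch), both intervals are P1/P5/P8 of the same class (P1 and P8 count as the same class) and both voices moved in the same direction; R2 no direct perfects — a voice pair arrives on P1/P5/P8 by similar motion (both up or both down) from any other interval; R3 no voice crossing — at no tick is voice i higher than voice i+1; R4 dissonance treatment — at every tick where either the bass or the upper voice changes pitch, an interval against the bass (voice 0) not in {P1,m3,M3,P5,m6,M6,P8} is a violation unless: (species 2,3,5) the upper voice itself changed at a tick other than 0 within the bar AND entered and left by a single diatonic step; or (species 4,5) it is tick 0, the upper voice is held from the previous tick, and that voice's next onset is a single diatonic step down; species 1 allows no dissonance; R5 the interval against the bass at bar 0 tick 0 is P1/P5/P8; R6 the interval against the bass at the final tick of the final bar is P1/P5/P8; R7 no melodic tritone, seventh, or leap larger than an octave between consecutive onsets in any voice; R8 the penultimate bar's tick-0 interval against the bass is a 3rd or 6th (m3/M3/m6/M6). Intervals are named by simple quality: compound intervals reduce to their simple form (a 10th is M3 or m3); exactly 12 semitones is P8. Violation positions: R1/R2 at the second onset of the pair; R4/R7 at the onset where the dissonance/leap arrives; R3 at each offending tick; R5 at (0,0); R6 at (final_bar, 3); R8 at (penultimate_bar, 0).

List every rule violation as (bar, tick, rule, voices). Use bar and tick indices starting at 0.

(1, 0, R1, (2, 3))
(1, 0, R4, (0, 2))
(1, 0, R4, (0, 3))
(1, 0, R7, (2,))
(1, 0, R7, (3,))
(2, 0, R2, (0, 1))
(2, 0, R4, (0, 2))
(3, 0, R2, (1, 3))
(3, 0, R3, (0, 1))
(3, 0, R3, (2, 3))
(3, 0, R4, (0, 1))
(3, 0, R4, (0, 3))
(3, 1, R3, (0, 1))
(3, 1, R3, (2, 3))
(3, 2, R3, (0, 1))
(3, 2, R3, (2, 3))
(3, 3, R3, (0, 1))
(3, 3, R3, (2, 3))
(4, 0, R4, (0, 1))
(4, 0, R4, (0, 2))
(4, 0, R4, (0, 3))
(4, 0, R7, (1,))
(5, 0, R2, (1, 2))
(5, 0, R3, (2, 3))
(5, 0, R4, (0, 3))
(5, 1, R3, (2, 3))
(5, 2, R3, (2, 3))
(5, 3, R3, (2, 3))
(6, 0, R3, (2, 3))
(6, 1, R3, (2, 3))
(6, 2, R3, (2, 3))
(6, 3, R3, (2, 3))
(7, 0, R1, (1, 2))
(7, 0, R2, (1, 3))
(7, 0, R2, (2, 3))
(8, 0, R1, (1, 2))
(8, 0, R1, (1, 3))
(8, 0, R1, (2, 3))

bar 0: v0=G3 v1=G4 v2=D5 v3=D5 downbeat P5
bar 1: v0=F3 v1=D4 v2=E4 v3=E4 downbeat M7
bar 2: v0=A3 v1=E4 v2=G4 v3=C5 downbeat m3
bar 3: v0=B3 v1=A3 v2=D5 v3=A4 downbeat m7
bar 4: v0=D4 v1=G4 v2=C5 v3=E5 downbeat M2
bar 5: v0=E4 v1=C5 v2=G5 v3=D5 downbeat m7
bar 6: v0=E4 v1=C5 v2=G5 v3=D5 downbeat m7
bar 7: v0=A3 v1=F4 v2=C5 v3=C5 downbeat m3
bar 8: v0=G3 v1=G4 v2=D5 v3=D5 downbeat P5
  -> R1 @ bar 1 tick 0 v(2, 3): D5/D5 P1 -> E4/E4 P1 similar
  -> R4 @ bar 1 tick 0 v(0, 2): F3/E4 M7 untreated
  -> R4 @ bar 1 tick 0 v(0, 3): F3/E4 M7 untreated
  -> R7 @ bar 1 tick 0 v(2,): D5->E4 leap 10st
  -> R7 @ bar 1 tick 0 v(3,): D5->E4 leap 10st
  -> R2 @ bar 2 tick 0 v(0, 1): F3/D4 M6 -> A3/E4 P5 similar
  -> R4 @ bar 2 tick 0 v(0, 2): A3/G4 m7 untreated
  -> R2 @ bar 3 tick 0 v(1, 3): E4/C5 m6 -> A3/A4 P8 similar
  -> R3 @ bar 3 tick 0 v(0, 1): B3 above A3
  -> R3 @ bar 3 tick 0 v(2, 3): D5 above A4
  -> R4 @ bar 3 tick 0 v(0, 1): B3/A3 M2 untreated
  -> R4 @ bar 3 tick 0 v(0, 3): B3/A4 m7 untreated
  -> R3 @ bar 3 tick 1 v(0, 1): B3 above A3
  -> R3 @ bar 3 tick 1 v(2, 3): D5 above A4
  -> R3 @ bar 3 tick 2 v(0, 1): B3 above A3
  -> R3 @ bar 3 tick 2 v(2, 3): D5 above A4
  -> R3 @ bar 3 tick 3 v(0, 1): B3 above A3
  -> R3 @ bar 3 tick 3 v(2, 3): D5 above A4
  -> R4 @ bar 4 tick 0 v(0, 1): D4/G4 P4 untreated
  -> R4 @ bar 4 tick 0 v(0, 2): D4/C5 m7 untreated
  -> R4 @ bar 4 tick 0 v(0, 3): D4/E5 M2 untreated
  -> R7 @ bar 4 tick 0 v(1,): A3->G4 leap 10st
  -> R2 @ bar 5 tick 0 v(1, 2): G4/C5 P4 -> C5/G5 P5 similar
  -> R3 @ bar 5 tick 0 v(2, 3): G5 above D5
  -> R4 @ bar 5 tick 0 v(0, 3): E4/D5 m7 untreated
  -> R3 @ bar 5 tick 1 v(2, 3): G5 above D5
  -> R3 @ bar 5 tick 2 v(2, 3): G5 above D5
  -> R3 @ bar 5 tick 3 v(2, 3): G5 above D5
  -> R3 @ bar 6 tick 0 v(2, 3): G5 above D5
  -> R3 @ bar 6 tick 1 v(2, 3): G5 above D5
  -> R3 @ bar 6 tick 2 v(2, 3): G5 above D5
  -> R3 @ bar 6 tick 3 v(2, 3): G5 above D5
  -> R1 @ bar 7 tick 0 v(1, 2): C5/G5 P5 -> F4/C5 P5 similar
  -> R2 @ bar 7 tick 0 v(1, 3): C5/D5 M2 -> F4/C5 P5 similar
  -> R2 @ bar 7 tick 0 v(2, 3): G5/D5 P4 -> C5/C5 P1 similar
  -> R1 @ bar 8 tick 0 v(1, 2): F4/C5 P5 -> G4/D5 P5 similar
  -> R1 @ bar 8 tick 0 v(1, 3): F4/C5 P5 -> G4/D5 P5 similar
  -> R1 @ bar 8 tick 0 v(2, 3): C5/C5 P1 -> D5/D5 P1 similar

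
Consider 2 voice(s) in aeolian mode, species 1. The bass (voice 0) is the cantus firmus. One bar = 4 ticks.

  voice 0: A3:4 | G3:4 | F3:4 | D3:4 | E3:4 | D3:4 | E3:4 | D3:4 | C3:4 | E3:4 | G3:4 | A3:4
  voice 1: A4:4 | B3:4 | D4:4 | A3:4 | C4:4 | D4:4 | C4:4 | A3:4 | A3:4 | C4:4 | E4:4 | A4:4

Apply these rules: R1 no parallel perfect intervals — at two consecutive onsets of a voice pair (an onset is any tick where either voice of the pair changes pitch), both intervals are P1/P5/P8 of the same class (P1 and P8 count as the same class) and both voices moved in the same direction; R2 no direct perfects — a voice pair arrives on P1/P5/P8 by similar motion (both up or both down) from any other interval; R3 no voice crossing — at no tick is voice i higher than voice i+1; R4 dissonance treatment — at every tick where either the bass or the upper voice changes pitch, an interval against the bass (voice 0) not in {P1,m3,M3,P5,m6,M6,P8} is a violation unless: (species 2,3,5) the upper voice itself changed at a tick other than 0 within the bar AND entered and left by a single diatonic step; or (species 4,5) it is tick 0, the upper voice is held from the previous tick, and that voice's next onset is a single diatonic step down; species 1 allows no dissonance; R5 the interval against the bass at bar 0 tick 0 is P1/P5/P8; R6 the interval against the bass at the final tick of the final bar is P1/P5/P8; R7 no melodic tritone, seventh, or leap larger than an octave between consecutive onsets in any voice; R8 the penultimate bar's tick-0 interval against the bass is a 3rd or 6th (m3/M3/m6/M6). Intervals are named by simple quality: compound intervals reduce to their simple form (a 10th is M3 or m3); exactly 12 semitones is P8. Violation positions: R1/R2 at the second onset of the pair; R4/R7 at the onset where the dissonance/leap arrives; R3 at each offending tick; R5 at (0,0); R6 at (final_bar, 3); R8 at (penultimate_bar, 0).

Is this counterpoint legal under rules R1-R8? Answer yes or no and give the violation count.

No (4 violations)

bar 0: v0=A3 v1=A4 (P8)
bar 1: v0=G3 v1=B3 (M3)
bar 2: v0=F3 v1=D4 (M6)
bar 3: v0=D3 v1=A3 (P5)
bar 4: v0=E3 v1=C4 (m6)
bar 5: v0=D3 v1=D4 (P8)
bar 6: v0=E3 v1=C4 (m6)
bar 7: v0=D3 v1=A3 (P5)
bar 8: v0=C3 v1=A3 (M6)
bar 9: v0=E3 v1=C4 (m6)
bar 10: v0=G3 v1=E4 (M6)
bar 11: v0=A3 v1=A4 (P8)
  R7 @ bar1.0: A4->B3 leap 10st
  R2 @ bar3.0: F3/D4 M6 -> D3/A3 P5 similar
  R2 @ bar7.0: E3/C4 m6 -> D3/A3 P5 similar
  R2 @ bar11.0: G3/E4 M6 -> A3/A4 P8 similar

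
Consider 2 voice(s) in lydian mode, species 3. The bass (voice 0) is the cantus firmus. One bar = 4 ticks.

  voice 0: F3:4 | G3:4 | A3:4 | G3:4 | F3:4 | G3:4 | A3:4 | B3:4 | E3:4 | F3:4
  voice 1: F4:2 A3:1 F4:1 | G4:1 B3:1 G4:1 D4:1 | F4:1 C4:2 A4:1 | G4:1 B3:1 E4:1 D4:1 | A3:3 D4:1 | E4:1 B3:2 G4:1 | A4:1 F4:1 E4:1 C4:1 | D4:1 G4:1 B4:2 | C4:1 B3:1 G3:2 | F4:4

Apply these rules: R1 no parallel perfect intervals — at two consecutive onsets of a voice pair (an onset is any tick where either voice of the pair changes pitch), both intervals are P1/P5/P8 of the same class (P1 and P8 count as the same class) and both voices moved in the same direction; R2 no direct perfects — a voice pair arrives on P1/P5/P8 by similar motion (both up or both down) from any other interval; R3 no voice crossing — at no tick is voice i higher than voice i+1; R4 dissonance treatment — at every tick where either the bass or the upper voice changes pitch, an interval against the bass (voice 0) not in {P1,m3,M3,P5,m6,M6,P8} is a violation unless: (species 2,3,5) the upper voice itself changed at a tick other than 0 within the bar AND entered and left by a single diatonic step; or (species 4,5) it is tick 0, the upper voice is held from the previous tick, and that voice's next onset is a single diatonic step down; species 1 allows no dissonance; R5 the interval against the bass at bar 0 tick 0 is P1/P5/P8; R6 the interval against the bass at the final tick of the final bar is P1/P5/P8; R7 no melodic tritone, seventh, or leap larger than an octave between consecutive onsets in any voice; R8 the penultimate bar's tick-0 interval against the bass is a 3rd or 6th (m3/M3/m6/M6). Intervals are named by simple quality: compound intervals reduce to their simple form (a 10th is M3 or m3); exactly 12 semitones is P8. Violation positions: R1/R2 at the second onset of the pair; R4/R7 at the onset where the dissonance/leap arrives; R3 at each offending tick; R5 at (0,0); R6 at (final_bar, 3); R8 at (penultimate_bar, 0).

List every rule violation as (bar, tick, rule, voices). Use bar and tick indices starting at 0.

(1, 0, R1, (0, 1))
(3, 0, R1, (0, 1))
(6, 0, R1, (0, 1))
(8, 0, R7, (1,))
(9, 0, R2, (0, 1))
(9, 0, R7, (1,))

bar 0: v0=F3 v1=F4 downbeat P8
bar 1: v0=G3 v1=G4 downbeat P8
bar 2: v0=A3 v1=F4 downbeat m6
bar 3: v0=G3 v1=G4 downbeat P8
bar 4: v0=F3 v1=A3 downbeat M3
bar 5: v0=G3 v1=E4 downbeat M6
bar 6: v0=A3 v1=A4 downbeat P8
bar 7: v0=B3 v1=D4 downbeat m3
bar 8: v0=E3 v1=C4 downbeat m6
bar 9: v0=F3 v1=F4 downbeat P8
  -> R1 @ bar 1 tick 0 v(0, 1): F3/F4 P8 -> G3/G4 P8 similar
  -> R1 @ bar 3 tick 0 v(0, 1): A3/A4 P8 -> G3/G4 P8 similar
  -> R1 @ bar 6 tick 0 v(0, 1): G3/G4 P8 -> A3/A4 P8 similar
  -> R7 @ bar 8 tick 0 v(1,): B4->C4 leap 11st
  -> R2 @ bar 9 tick 0 v(0, 1): E3/G3 m3 -> F3/F4 P8 similar
  -> R7 @ bar 9 tick 0 v(1,): G3->F4 leap 10st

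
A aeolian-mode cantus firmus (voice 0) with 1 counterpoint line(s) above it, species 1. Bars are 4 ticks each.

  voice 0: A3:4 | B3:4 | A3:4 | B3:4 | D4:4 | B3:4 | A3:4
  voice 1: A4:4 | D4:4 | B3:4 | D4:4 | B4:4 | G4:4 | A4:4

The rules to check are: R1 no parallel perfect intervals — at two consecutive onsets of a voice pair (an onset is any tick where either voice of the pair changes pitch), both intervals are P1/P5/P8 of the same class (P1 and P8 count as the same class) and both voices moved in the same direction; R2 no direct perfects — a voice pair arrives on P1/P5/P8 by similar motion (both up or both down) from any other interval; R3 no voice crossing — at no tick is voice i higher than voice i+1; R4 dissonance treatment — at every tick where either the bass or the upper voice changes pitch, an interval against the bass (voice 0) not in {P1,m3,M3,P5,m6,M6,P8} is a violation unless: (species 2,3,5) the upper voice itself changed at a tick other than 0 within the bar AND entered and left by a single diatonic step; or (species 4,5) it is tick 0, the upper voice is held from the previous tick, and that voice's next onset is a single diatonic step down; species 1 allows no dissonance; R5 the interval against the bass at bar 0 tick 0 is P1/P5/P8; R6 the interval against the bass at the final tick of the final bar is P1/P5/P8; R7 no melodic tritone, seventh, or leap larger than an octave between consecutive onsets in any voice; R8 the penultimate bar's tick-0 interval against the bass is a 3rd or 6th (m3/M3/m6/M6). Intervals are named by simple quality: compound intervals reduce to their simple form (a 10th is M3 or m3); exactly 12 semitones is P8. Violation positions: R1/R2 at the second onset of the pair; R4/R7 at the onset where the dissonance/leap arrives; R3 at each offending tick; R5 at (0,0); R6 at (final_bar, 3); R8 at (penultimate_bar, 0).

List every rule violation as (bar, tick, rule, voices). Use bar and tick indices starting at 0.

bar 0: v0=A3 v1=A4 downbeat P8
bar 1: v0=B3 v1=D4 downbeat m3
bar 2: v0=A3 v1=B3 downbeat M2
bar 3: v0=B3 v1=D4 downbeat m3
bar 4: v0=D4 v1=B4 downbeat M6
bar 5: v0=B3 v1=G4 downbeat m6
bar 6: v0=A3 v1=A4 downbeat P8
  -> R4 @ bar 2 tick 0 v(0, 1): A3/B3 M2 untreated

(2, 0, R4, (0, 1))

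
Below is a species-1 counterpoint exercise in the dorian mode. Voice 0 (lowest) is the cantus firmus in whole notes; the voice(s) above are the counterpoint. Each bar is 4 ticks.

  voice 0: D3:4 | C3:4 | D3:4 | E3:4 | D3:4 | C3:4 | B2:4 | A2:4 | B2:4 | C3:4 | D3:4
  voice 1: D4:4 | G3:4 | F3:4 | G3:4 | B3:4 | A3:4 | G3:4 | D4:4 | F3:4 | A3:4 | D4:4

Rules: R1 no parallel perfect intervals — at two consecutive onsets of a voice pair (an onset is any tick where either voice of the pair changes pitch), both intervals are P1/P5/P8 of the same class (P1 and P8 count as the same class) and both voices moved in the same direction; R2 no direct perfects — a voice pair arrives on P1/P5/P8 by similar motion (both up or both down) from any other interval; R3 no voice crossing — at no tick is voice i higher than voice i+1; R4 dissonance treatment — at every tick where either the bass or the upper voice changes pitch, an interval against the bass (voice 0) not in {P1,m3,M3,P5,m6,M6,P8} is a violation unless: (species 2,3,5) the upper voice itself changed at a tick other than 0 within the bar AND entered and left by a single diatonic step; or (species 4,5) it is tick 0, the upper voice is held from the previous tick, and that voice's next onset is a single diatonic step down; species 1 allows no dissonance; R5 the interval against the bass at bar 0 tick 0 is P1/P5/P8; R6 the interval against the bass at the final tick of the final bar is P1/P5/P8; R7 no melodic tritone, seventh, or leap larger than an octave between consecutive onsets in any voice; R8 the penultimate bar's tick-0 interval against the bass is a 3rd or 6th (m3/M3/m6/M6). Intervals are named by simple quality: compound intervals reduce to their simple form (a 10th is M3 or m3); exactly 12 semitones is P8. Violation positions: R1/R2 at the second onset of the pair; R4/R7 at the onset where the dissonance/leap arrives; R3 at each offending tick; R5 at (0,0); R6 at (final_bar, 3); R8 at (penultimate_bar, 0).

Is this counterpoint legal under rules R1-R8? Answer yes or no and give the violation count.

No (4 violations)

bar 0: v0=D3 v1=D4 (P8)
bar 1: v0=C3 v1=G3 (P5)
bar 2: v0=D3 v1=F3 (m3)
bar 3: v0=E3 v1=G3 (m3)
bar 4: v0=D3 v1=B3 (M6)
bar 5: v0=C3 v1=A3 (M6)
bar 6: v0=B2 v1=G3 (m6)
bar 7: v0=A2 v1=D4 (P4)
bar 8: v0=B2 v1=F3 (TT)
bar 9: v0=C3 v1=A3 (M6)
bar 10: v0=D3 v1=D4 (P8)
  R2 @ bar1.0: D3/D4 P8 -> C3/G3 P5 similar
  R4 @ bar7.0: A2/D4 P4 untreated
  R4 @ bar8.0: B2/F3 TT untreated
  R2 @ bar10.0: C3/A3 M6 -> D3/D4 P8 similar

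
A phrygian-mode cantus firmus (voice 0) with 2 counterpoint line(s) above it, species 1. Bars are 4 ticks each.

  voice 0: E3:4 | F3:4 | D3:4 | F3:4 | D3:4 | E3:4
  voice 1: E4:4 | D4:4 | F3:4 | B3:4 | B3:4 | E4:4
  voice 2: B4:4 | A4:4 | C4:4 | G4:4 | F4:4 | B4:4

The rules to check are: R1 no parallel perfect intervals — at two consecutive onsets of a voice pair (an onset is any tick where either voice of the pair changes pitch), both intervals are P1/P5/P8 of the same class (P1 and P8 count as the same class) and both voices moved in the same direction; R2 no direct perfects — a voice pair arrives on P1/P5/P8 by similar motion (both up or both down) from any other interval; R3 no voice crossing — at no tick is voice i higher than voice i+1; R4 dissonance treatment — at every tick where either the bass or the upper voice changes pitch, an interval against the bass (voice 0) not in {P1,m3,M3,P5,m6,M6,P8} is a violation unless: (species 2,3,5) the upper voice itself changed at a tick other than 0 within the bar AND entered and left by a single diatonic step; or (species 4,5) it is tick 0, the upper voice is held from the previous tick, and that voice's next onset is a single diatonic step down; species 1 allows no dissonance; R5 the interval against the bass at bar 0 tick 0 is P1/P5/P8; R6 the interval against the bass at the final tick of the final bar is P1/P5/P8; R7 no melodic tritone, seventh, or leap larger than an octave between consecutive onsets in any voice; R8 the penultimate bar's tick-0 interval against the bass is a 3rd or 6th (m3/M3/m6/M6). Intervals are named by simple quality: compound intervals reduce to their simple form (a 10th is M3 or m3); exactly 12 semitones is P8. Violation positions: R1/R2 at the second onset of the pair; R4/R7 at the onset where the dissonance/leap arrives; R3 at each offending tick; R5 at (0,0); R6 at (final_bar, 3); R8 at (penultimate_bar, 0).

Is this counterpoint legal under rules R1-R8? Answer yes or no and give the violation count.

bar 0: v0=E3 v1=E4 v2=B4 (P5)
bar 1: v0=F3 v1=D4 v2=A4 (M3)
bar 2: v0=D3 v1=F3 v2=C4 (m7)
bar 3: v0=F3 v1=B3 v2=G4 (M2)
bar 4: v0=D3 v1=B3 v2=F4 (m3)
bar 5: v0=E3 v1=E4 v2=B4 (P5)
  R1 @ bar1.0: E4/B4 P5 -> D4/A4 P5 similar
  R1 @ bar2.0: D4/A4 P5 -> F3/C4 P5 similar
  R4 @ bar2.0: D3/C4 m7 untreated
  R4 @ bar3.0: F3/B3 TT untreated
  R4 @ bar3.0: F3/G4 M2 untreated
  R7 @ bar3.0: F3->B3 leap 6st
  R2 @ bar5.0: D3/B3 M6 -> E3/E4 P8 similar
  R2 @ bar5.0: D3/F4 m3 -> E3/B4 P5 similar
  R2 @ bar5.0: B3/F4 TT -> E4/B4 P5 similar
  R7 @ bar5.0: F4->B4 leap 6st

No (10 violations)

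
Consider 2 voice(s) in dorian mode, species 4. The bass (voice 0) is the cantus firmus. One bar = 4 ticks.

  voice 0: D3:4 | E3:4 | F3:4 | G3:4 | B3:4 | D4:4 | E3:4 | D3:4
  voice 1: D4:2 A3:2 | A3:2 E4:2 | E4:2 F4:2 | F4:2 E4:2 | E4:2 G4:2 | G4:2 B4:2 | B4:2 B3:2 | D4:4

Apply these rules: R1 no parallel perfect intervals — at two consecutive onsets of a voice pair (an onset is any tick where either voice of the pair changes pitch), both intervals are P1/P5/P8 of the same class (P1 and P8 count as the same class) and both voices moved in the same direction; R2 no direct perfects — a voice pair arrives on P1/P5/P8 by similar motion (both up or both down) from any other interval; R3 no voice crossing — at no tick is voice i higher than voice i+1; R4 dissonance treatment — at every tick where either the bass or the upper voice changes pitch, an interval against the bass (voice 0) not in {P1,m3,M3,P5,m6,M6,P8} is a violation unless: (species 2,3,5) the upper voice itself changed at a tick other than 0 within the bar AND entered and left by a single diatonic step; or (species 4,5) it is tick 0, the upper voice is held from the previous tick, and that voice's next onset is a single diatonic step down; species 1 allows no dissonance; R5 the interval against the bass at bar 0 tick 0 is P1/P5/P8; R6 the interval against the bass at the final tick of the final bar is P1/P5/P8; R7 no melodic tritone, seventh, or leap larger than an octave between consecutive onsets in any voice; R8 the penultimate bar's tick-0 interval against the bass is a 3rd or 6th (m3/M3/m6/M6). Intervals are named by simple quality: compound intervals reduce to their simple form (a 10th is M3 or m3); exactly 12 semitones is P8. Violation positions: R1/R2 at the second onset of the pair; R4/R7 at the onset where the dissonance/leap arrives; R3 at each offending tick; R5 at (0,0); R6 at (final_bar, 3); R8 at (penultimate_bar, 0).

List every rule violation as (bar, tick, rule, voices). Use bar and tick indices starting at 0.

(1, 0, R4, (0, 1))
(2, 0, R4, (0, 1))
(4, 0, R4, (0, 1))
(5, 0, R4, (0, 1))
(6, 0, R7, (0,))
(6, 0, R8, (0, 1))

bar 0: v0=D3 v1=D4 downbeat P8
bar 1: v0=E3 v1=A3 downbeat P4
bar 2: v0=F3 v1=E4 downbeat M7
bar 3: v0=G3 v1=F4 downbeat m7
bar 4: v0=B3 v1=E4 downbeat P4
bar 5: v0=D4 v1=G4 downbeat P4
bar 6: v0=E3 v1=B4 downbeat P5
bar 7: v0=D3 v1=D4 downbeat P8
  -> R4 @ bar 1 tick 0 v(0, 1): E3/A3 P4 untreated
  -> R4 @ bar 2 tick 0 v(0, 1): F3/E4 M7 untreated
  -> R4 @ bar 4 tick 0 v(0, 1): B3/E4 P4 untreated
  -> R4 @ bar 5 tick 0 v(0, 1): D4/G4 P4 untreated
  -> R7 @ bar 6 tick 0 v(0,): D4->E3 leap 10st
  -> R8 @ bar 6 tick 0 v(0, 1): penult P5 not 3rd/6th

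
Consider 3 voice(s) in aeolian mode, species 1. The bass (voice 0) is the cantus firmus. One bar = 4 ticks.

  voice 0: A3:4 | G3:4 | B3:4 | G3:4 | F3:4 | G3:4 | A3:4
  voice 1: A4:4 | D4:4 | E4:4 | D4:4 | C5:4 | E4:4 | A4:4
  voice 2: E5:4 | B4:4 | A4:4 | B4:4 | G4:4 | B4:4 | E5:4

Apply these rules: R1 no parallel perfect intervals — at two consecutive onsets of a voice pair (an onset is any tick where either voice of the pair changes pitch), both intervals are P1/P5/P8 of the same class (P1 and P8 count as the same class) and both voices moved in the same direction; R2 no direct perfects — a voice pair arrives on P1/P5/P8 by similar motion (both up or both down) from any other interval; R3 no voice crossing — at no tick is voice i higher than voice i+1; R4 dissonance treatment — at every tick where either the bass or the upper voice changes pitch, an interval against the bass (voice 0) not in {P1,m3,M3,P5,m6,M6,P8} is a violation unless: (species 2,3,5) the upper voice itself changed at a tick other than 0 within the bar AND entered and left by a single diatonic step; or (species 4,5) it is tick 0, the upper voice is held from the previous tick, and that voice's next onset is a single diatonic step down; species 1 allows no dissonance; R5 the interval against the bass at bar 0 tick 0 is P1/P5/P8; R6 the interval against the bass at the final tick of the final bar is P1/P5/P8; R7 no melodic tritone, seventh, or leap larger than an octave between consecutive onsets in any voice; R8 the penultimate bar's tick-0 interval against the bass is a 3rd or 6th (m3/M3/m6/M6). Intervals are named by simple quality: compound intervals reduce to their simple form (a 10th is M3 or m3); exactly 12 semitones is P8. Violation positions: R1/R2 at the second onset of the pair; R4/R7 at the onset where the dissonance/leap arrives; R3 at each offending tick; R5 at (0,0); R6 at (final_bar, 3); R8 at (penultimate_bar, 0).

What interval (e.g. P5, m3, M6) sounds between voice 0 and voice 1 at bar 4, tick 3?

voice 0=F3 voice 1=C5 -> P5

P5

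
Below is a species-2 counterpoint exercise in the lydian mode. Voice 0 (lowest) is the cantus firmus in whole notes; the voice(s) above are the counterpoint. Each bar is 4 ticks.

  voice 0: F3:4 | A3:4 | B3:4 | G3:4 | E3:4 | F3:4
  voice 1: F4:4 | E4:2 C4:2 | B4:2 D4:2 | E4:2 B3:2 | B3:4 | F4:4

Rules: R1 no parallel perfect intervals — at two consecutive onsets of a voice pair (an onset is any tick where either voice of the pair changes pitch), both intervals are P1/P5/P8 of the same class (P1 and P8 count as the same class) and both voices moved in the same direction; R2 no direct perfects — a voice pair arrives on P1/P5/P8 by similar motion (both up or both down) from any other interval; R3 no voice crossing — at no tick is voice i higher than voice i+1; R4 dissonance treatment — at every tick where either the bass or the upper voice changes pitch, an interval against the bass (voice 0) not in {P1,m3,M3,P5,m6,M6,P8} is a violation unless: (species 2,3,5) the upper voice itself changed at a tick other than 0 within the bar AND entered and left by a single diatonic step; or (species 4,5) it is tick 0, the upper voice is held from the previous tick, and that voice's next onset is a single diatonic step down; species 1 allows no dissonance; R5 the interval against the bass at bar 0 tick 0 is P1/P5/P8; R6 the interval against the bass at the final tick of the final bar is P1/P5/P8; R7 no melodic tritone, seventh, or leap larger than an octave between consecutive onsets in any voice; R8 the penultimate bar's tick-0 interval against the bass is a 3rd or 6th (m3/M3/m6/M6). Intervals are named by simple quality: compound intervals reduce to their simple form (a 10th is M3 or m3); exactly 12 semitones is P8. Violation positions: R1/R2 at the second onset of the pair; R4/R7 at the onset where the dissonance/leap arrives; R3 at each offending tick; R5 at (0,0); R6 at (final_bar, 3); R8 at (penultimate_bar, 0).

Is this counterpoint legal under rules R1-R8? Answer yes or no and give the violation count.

No (5 violations)

bar 0: v0=F3 v1=F4 (P8)
bar 1: v0=A3 v1=E4 (P5)
bar 2: v0=B3 v1=B4 (P8)
bar 3: v0=G3 v1=E4 (M6)
bar 4: v0=E3 v1=B3 (P5)
bar 5: v0=F3 v1=F4 (P8)
  R2 @ bar2.0: A3/C4 m3 -> B3/B4 P8 similar
  R7 @ bar2.0: C4->B4 leap 11st
  R8 @ bar4.0: penult P5 not 3rd/6th
  R2 @ bar5.0: E3/B3 P5 -> F3/F4 P8 similar
  R7 @ bar5.0: B3->F4 leap 6st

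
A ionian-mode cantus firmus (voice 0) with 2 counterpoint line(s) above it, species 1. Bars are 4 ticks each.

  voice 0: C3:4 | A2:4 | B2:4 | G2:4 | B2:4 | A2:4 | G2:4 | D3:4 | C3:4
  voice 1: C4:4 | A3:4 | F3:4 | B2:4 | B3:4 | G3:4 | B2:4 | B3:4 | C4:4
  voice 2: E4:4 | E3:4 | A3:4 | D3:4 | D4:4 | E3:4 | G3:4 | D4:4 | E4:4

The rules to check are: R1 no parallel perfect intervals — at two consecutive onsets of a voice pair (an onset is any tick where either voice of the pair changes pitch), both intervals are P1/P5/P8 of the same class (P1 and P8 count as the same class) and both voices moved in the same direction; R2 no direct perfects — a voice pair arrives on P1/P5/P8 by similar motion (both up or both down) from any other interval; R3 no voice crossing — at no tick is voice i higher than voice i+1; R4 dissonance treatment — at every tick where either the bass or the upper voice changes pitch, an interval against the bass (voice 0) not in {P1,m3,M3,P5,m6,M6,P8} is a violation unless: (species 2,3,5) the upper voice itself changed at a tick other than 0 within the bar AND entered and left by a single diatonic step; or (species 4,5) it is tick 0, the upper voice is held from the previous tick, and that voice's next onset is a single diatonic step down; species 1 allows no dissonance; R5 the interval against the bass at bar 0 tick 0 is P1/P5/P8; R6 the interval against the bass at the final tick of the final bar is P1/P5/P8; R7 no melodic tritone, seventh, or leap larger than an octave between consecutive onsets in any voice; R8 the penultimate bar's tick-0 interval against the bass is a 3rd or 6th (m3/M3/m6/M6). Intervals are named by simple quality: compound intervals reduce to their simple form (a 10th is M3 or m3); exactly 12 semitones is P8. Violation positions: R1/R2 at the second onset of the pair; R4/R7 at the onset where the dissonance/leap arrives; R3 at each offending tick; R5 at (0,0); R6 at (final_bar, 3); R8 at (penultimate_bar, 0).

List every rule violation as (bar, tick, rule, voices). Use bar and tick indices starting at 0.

bar 0: v0=C3 v1=C4 v2=E4 downbeat M3
bar 1: v0=A2 v1=A3 v2=E3 downbeat P5
bar 2: v0=B2 v1=F3 v2=A3 downbeat m7
bar 3: v0=G2 v1=B2 v2=D3 downbeat P5
bar 4: v0=B2 v1=B3 v2=D4 downbeat m3
bar 5: v0=A2 v1=G3 v2=E3 downbeat P5
bar 6: v0=G2 v1=B2 v2=G3 downbeat P8
bar 7: v0=D3 v1=B3 v2=D4 downbeat P8
bar 8: v0=C3 v1=C4 v2=E4 downbeat M3
  -> R5 @ bar 0 tick 0 v(0, 2): opens on M3
  -> R1 @ bar 1 tick 0 v(0, 1): C3/C4 P8 -> A2/A3 P8 similar
  -> R2 @ bar 1 tick 0 v(0, 2): C3/E4 M3 -> A2/E3 P5 similar
  -> R3 @ bar 1 tick 0 v(1, 2): A3 above E3
  -> R3 @ bar 1 tick 1 v(1, 2): A3 above E3
  -> R3 @ bar 1 tick 2 v(1, 2): A3 above E3
  -> R3 @ bar 1 tick 3 v(1, 2): A3 above E3
  -> R4 @ bar 2 tick 0 v(0, 1): B2/F3 TT untreated
  -> R4 @ bar 2 tick 0 v(0, 2): B2/A3 m7 untreated
  -> R2 @ bar 3 tick 0 v(0, 2): B2/A3 m7 -> G2/D3 P5 similar
  -> R7 @ bar 3 tick 0 v(1,): F3->B2 leap 6st
  -> R2 @ bar 4 tick 0 v(0, 1): G2/B2 M3 -> B2/B3 P8 similar
  -> R2 @ bar 5 tick 0 v(0, 2): B2/D4 m3 -> A2/E3 P5 similar
  -> R3 @ bar 5 tick 0 v(1, 2): G3 above E3
  -> R4 @ bar 5 tick 0 v(0, 1): A2/G3 m7 untreated
  -> R7 @ bar 5 tick 0 v(2,): D4->E3 leap 10st
  -> R3 @ bar 5 tick 1 v(1, 2): G3 above E3
  -> R3 @ bar 5 tick 2 v(1, 2): G3 above E3
  -> R3 @ bar 5 tick 3 v(1, 2): G3 above E3
  -> R1 @ bar 7 tick 0 v(0, 2): G2/G3 P8 -> D3/D4 P8 similar
  -> R8 @ bar 7 tick 0 v(0, 2): penult P8 not 3rd/6th
  -> R6 @ bar 8 tick 3 v(0, 2): closes on M3

(0, 0, R5, (0, 2))
(1, 0, R1, (0, 1))
(1, 0, R2, (0, 2))
(1, 0, R3, (1, 2))
(1, 1, R3, (1, 2))
(1, 2, R3, (1, 2))
(1, 3, R3, (1, 2))
(2, 0, R4, (0, 1))
(2, 0, R4, (0, 2))
(3, 0, R2, (0, 2))
(3, 0, R7, (1,))
(4, 0, R2, (0, 1))
(5, 0, R2, (0, 2))
(5, 0, R3, (1, 2))
(5, 0, R4, (0, 1))
(5, 0, R7, (2,))
(5, 1, R3, (1, 2))
(5, 2, R3, (1, 2))
(5, 3, R3, (1, 2))
(7, 0, R1, (0, 2))
(7, 0, R8, (0, 2))
(8, 3, R6, (0, 2))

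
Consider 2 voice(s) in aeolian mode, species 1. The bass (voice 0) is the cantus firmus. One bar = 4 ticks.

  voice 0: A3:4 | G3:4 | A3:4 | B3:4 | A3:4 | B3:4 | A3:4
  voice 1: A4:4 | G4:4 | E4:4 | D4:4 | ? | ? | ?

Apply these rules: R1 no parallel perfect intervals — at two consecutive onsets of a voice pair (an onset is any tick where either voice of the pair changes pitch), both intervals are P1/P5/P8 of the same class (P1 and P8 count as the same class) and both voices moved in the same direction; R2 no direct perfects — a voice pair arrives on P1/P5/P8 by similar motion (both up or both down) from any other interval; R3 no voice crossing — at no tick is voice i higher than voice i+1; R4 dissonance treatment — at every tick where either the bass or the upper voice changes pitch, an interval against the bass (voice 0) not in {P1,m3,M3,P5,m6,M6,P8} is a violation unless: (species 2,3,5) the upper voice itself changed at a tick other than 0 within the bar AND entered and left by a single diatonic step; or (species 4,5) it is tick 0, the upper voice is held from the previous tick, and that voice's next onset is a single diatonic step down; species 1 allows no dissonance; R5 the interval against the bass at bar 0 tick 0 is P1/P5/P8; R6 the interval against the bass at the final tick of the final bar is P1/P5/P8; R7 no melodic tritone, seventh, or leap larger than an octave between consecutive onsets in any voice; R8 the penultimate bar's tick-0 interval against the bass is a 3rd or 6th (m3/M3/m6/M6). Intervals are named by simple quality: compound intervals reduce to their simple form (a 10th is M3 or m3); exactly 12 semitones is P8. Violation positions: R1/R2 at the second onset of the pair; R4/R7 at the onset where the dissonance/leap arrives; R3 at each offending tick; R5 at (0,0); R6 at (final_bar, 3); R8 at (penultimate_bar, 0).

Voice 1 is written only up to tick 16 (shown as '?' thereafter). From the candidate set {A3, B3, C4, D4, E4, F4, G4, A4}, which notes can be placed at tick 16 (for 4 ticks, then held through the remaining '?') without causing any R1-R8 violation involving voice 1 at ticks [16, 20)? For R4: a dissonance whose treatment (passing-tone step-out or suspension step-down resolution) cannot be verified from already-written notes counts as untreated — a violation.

{A4, C4, E4, F4}

A3: violates R2
B3: violates R4
C4: legal
D4: violates R4
E4: legal
F4: legal
G4: violates R4
A4: legal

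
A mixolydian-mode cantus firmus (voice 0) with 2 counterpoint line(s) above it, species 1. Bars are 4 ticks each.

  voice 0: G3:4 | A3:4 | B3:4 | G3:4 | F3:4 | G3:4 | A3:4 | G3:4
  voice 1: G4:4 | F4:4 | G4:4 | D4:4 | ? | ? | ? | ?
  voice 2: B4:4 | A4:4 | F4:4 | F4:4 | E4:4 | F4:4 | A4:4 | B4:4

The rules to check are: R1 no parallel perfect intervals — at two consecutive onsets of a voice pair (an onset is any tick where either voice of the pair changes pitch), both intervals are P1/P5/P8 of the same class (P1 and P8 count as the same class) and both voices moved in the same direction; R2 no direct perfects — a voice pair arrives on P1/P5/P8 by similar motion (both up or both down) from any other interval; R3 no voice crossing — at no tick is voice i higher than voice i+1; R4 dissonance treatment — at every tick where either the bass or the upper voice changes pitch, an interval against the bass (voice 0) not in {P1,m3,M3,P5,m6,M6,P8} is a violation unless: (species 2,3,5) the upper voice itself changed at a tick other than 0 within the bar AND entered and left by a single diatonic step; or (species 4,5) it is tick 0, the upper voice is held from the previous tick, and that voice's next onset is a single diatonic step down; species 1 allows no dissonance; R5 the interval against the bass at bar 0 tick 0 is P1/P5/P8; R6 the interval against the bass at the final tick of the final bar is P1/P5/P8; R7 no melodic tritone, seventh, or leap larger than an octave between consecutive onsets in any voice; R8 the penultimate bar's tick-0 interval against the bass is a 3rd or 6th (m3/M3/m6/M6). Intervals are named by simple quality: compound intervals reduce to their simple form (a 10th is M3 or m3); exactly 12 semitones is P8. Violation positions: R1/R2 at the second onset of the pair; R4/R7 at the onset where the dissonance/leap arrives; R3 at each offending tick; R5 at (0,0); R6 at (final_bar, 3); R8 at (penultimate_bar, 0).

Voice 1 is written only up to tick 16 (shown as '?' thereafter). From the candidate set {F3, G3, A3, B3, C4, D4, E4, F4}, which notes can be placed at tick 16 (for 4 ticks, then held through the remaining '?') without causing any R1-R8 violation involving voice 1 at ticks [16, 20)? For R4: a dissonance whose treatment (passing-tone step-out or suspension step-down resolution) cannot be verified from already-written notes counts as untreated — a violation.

F3: violates R2
G3: violates R4
A3: violates R2
B3: violates R4
C4: violates R1
D4: legal
E4: violates R4
F4: violates R3

{D4}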